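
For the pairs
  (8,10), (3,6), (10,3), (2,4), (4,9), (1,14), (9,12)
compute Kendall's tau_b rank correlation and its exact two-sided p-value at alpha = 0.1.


Step 1: Enumerate the 21 unordered pairs (i,j) with i<j and classify each by sign(x_j-x_i) * sign(y_j-y_i).
  (1,2):dx=-5,dy=-4->C; (1,3):dx=+2,dy=-7->D; (1,4):dx=-6,dy=-6->C; (1,5):dx=-4,dy=-1->C
  (1,6):dx=-7,dy=+4->D; (1,7):dx=+1,dy=+2->C; (2,3):dx=+7,dy=-3->D; (2,4):dx=-1,dy=-2->C
  (2,5):dx=+1,dy=+3->C; (2,6):dx=-2,dy=+8->D; (2,7):dx=+6,dy=+6->C; (3,4):dx=-8,dy=+1->D
  (3,5):dx=-6,dy=+6->D; (3,6):dx=-9,dy=+11->D; (3,7):dx=-1,dy=+9->D; (4,5):dx=+2,dy=+5->C
  (4,6):dx=-1,dy=+10->D; (4,7):dx=+7,dy=+8->C; (5,6):dx=-3,dy=+5->D; (5,7):dx=+5,dy=+3->C
  (6,7):dx=+8,dy=-2->D
Step 2: C = 10, D = 11, total pairs = 21.
Step 3: tau = (C - D)/(n(n-1)/2) = (10 - 11)/21 = -0.047619.
Step 4: Exact two-sided p-value (enumerate n! = 5040 permutations of y under H0): p = 1.000000.
Step 5: alpha = 0.1. fail to reject H0.

tau_b = -0.0476 (C=10, D=11), p = 1.000000, fail to reject H0.


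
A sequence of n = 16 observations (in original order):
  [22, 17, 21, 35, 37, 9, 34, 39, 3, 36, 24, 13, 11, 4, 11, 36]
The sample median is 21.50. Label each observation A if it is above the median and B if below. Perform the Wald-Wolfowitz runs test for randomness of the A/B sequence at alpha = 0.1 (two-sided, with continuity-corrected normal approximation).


Step 1: Compute median = 21.50; label A = above, B = below.
Labels in order: ABBAABAABAABBBBA  (n_A = 8, n_B = 8)
Step 2: Count runs R = 9.
Step 3: Under H0 (random ordering), E[R] = 2*n_A*n_B/(n_A+n_B) + 1 = 2*8*8/16 + 1 = 9.0000.
        Var[R] = 2*n_A*n_B*(2*n_A*n_B - n_A - n_B) / ((n_A+n_B)^2 * (n_A+n_B-1)) = 14336/3840 = 3.7333.
        SD[R] = 1.9322.
Step 4: R = E[R], so z = 0 with no continuity correction.
Step 5: Two-sided p-value via normal approximation = 2*(1 - Phi(|z|)) = 1.000000.
Step 6: alpha = 0.1. fail to reject H0.

R = 9, z = 0.0000, p = 1.000000, fail to reject H0.


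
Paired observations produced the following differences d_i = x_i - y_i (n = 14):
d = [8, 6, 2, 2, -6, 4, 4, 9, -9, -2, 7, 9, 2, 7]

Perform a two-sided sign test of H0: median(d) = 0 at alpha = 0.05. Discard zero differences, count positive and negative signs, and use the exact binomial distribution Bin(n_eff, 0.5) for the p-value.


Step 1: Discard zero differences. Original n = 14; n_eff = number of nonzero differences = 14.
Nonzero differences (with sign): +8, +6, +2, +2, -6, +4, +4, +9, -9, -2, +7, +9, +2, +7
Step 2: Count signs: positive = 11, negative = 3.
Step 3: Under H0: P(positive) = 0.5, so the number of positives S ~ Bin(14, 0.5).
Step 4: Two-sided exact p-value = sum of Bin(14,0.5) probabilities at or below the observed probability = 0.057373.
Step 5: alpha = 0.05. fail to reject H0.

n_eff = 14, pos = 11, neg = 3, p = 0.057373, fail to reject H0.


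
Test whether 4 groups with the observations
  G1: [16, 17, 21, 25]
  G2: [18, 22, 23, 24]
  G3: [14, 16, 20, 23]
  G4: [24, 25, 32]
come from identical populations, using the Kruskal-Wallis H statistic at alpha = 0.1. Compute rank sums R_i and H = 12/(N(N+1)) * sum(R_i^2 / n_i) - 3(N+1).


Step 1: Combine all N = 15 observations and assign midranks.
sorted (value, group, rank): (14,G3,1), (16,G1,2.5), (16,G3,2.5), (17,G1,4), (18,G2,5), (20,G3,6), (21,G1,7), (22,G2,8), (23,G2,9.5), (23,G3,9.5), (24,G2,11.5), (24,G4,11.5), (25,G1,13.5), (25,G4,13.5), (32,G4,15)
Step 2: Sum ranks within each group.
R_1 = 27 (n_1 = 4)
R_2 = 34 (n_2 = 4)
R_3 = 19 (n_3 = 4)
R_4 = 40 (n_4 = 3)
Step 3: H = 12/(N(N+1)) * sum(R_i^2/n_i) - 3(N+1)
     = 12/(15*16) * (27^2/4 + 34^2/4 + 19^2/4 + 40^2/3) - 3*16
     = 0.050000 * 1094.83 - 48
     = 6.741667.
Step 4: Ties present; correction factor C = 1 - 24/(15^3 - 15) = 0.992857. Corrected H = 6.741667 / 0.992857 = 6.790168.
Step 5: Under H0, H ~ chi^2(3); p-value = 0.078895.
Step 6: alpha = 0.1. reject H0.

H = 6.7902, df = 3, p = 0.078895, reject H0.


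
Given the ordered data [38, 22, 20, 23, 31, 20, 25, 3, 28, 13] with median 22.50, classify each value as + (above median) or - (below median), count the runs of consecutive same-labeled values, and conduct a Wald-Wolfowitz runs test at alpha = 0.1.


Step 1: Compute median = 22.50; label A = above, B = below.
Labels in order: ABBAABABAB  (n_A = 5, n_B = 5)
Step 2: Count runs R = 8.
Step 3: Under H0 (random ordering), E[R] = 2*n_A*n_B/(n_A+n_B) + 1 = 2*5*5/10 + 1 = 6.0000.
        Var[R] = 2*n_A*n_B*(2*n_A*n_B - n_A - n_B) / ((n_A+n_B)^2 * (n_A+n_B-1)) = 2000/900 = 2.2222.
        SD[R] = 1.4907.
Step 4: Continuity-corrected z = (R - 0.5 - E[R]) / SD[R] = (8 - 0.5 - 6.0000) / 1.4907 = 1.0062.
Step 5: Two-sided p-value via normal approximation = 2*(1 - Phi(|z|)) = 0.314305.
Step 6: alpha = 0.1. fail to reject H0.

R = 8, z = 1.0062, p = 0.314305, fail to reject H0.


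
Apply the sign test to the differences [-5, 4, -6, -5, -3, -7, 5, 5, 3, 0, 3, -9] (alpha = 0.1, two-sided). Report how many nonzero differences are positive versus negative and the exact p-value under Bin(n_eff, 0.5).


Step 1: Discard zero differences. Original n = 12; n_eff = number of nonzero differences = 11.
Nonzero differences (with sign): -5, +4, -6, -5, -3, -7, +5, +5, +3, +3, -9
Step 2: Count signs: positive = 5, negative = 6.
Step 3: Under H0: P(positive) = 0.5, so the number of positives S ~ Bin(11, 0.5).
Step 4: Two-sided exact p-value = sum of Bin(11,0.5) probabilities at or below the observed probability = 1.000000.
Step 5: alpha = 0.1. fail to reject H0.

n_eff = 11, pos = 5, neg = 6, p = 1.000000, fail to reject H0.


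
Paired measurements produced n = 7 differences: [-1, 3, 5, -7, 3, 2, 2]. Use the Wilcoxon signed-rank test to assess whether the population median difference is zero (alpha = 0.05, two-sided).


Step 1: Drop any zero differences (none here) and take |d_i|.
|d| = [1, 3, 5, 7, 3, 2, 2]
Step 2: Midrank |d_i| (ties get averaged ranks).
ranks: |1|->1, |3|->4.5, |5|->6, |7|->7, |3|->4.5, |2|->2.5, |2|->2.5
Step 3: Attach original signs; sum ranks with positive sign and with negative sign.
W+ = 4.5 + 6 + 4.5 + 2.5 + 2.5 = 20
W- = 1 + 7 = 8
(Check: W+ + W- = 28 should equal n(n+1)/2 = 28.)
Step 4: Test statistic W = min(W+, W-) = 8.
Step 5: Ties in |d|, so use the tie-corrected normal approximation.
        E[W] = n(n+1)/4 = 7*8/4 = 14.
        Tie groups: |d|=2 (t=2), |d|=3 (t=2); sum(t^3 - t) = 12.
        Var[W] = n(n+1)(2n+1)/24 - sum(t^3-t)/48 = 840/24 - 12/48 = 34.75.
        z = (W - E[W]) / sqrt(Var[W]) = (8 - 14) / 5.8949 = -1.0178.
        Two-sided p = 2*Phi(z) = 0.308760.
Step 6: alpha = 0.05. fail to reject H0.

W+ = 20, W- = 8, W = min = 8, p = 0.308760, fail to reject H0.


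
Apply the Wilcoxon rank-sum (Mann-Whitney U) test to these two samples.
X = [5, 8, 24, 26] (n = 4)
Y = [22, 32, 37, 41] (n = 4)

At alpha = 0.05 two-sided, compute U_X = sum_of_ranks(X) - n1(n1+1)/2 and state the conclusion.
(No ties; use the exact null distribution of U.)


Step 1: Combine and sort all 8 observations; assign midranks.
sorted (value, group): (5,X), (8,X), (22,Y), (24,X), (26,X), (32,Y), (37,Y), (41,Y)
ranks: 5->1, 8->2, 22->3, 24->4, 26->5, 32->6, 37->7, 41->8
Step 2: Rank sum for X: R1 = 1 + 2 + 4 + 5 = 12.
Step 3: U_X = R1 - n1(n1+1)/2 = 12 - 4*5/2 = 12 - 10 = 2.
       U_Y = n1*n2 - U_X = 16 - 2 = 14.
Step 4: No ties, so the exact null distribution of U (based on enumerating the C(8,4) = 70 equally likely rank assignments) gives the two-sided p-value.
Step 5: p-value = 0.114286; compare to alpha = 0.05. fail to reject H0.

U_X = 2, p = 0.114286, fail to reject H0 at alpha = 0.05.


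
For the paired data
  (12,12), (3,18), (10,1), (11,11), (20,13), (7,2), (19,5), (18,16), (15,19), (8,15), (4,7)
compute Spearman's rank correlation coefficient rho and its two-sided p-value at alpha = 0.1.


Step 1: Rank x and y separately (midranks; no ties here).
rank(x): 12->7, 3->1, 10->5, 11->6, 20->11, 7->3, 19->10, 18->9, 15->8, 8->4, 4->2
rank(y): 12->6, 18->10, 1->1, 11->5, 13->7, 2->2, 5->3, 16->9, 19->11, 15->8, 7->4
Step 2: d_i = R_x(i) - R_y(i); compute d_i^2.
  (7-6)^2=1, (1-10)^2=81, (5-1)^2=16, (6-5)^2=1, (11-7)^2=16, (3-2)^2=1, (10-3)^2=49, (9-9)^2=0, (8-11)^2=9, (4-8)^2=16, (2-4)^2=4
sum(d^2) = 194.
Step 3: rho = 1 - 6*194 / (11*(11^2 - 1)) = 1 - 1164/1320 = 0.118182.
Step 4: Under H0, t = rho * sqrt((n-2)/(1-rho^2)) = 0.3570 ~ t(9).
Step 5: Two-sided p-value from the t-distribution with 9 df = 0.729285.
Step 6: alpha = 0.1. fail to reject H0.

rho = 0.1182, p = 0.729285, fail to reject H0 at alpha = 0.1.


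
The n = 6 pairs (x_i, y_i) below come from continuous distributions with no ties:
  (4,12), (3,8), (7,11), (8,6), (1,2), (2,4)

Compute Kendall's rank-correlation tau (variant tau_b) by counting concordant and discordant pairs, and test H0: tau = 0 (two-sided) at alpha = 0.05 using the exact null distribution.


Step 1: Enumerate the 15 unordered pairs (i,j) with i<j and classify each by sign(x_j-x_i) * sign(y_j-y_i).
  (1,2):dx=-1,dy=-4->C; (1,3):dx=+3,dy=-1->D; (1,4):dx=+4,dy=-6->D; (1,5):dx=-3,dy=-10->C
  (1,6):dx=-2,dy=-8->C; (2,3):dx=+4,dy=+3->C; (2,4):dx=+5,dy=-2->D; (2,5):dx=-2,dy=-6->C
  (2,6):dx=-1,dy=-4->C; (3,4):dx=+1,dy=-5->D; (3,5):dx=-6,dy=-9->C; (3,6):dx=-5,dy=-7->C
  (4,5):dx=-7,dy=-4->C; (4,6):dx=-6,dy=-2->C; (5,6):dx=+1,dy=+2->C
Step 2: C = 11, D = 4, total pairs = 15.
Step 3: tau = (C - D)/(n(n-1)/2) = (11 - 4)/15 = 0.466667.
Step 4: Exact two-sided p-value (enumerate n! = 720 permutations of y under H0): p = 0.272222.
Step 5: alpha = 0.05. fail to reject H0.

tau_b = 0.4667 (C=11, D=4), p = 0.272222, fail to reject H0.


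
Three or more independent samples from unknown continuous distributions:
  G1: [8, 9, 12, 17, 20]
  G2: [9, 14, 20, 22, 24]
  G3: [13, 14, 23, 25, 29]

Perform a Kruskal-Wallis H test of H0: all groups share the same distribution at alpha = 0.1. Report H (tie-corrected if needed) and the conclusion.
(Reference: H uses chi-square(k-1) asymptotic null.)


Step 1: Combine all N = 15 observations and assign midranks.
sorted (value, group, rank): (8,G1,1), (9,G1,2.5), (9,G2,2.5), (12,G1,4), (13,G3,5), (14,G2,6.5), (14,G3,6.5), (17,G1,8), (20,G1,9.5), (20,G2,9.5), (22,G2,11), (23,G3,12), (24,G2,13), (25,G3,14), (29,G3,15)
Step 2: Sum ranks within each group.
R_1 = 25 (n_1 = 5)
R_2 = 42.5 (n_2 = 5)
R_3 = 52.5 (n_3 = 5)
Step 3: H = 12/(N(N+1)) * sum(R_i^2/n_i) - 3(N+1)
     = 12/(15*16) * (25^2/5 + 42.5^2/5 + 52.5^2/5) - 3*16
     = 0.050000 * 1037.5 - 48
     = 3.875000.
Step 4: Ties present; correction factor C = 1 - 18/(15^3 - 15) = 0.994643. Corrected H = 3.875000 / 0.994643 = 3.895871.
Step 5: Under H0, H ~ chi^2(2); p-value = 0.142568.
Step 6: alpha = 0.1. fail to reject H0.

H = 3.8959, df = 2, p = 0.142568, fail to reject H0.


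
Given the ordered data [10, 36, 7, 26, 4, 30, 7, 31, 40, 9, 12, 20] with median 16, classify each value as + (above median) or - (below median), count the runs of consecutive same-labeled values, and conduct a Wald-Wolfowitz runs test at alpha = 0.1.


Step 1: Compute median = 16; label A = above, B = below.
Labels in order: BABABABAABBA  (n_A = 6, n_B = 6)
Step 2: Count runs R = 10.
Step 3: Under H0 (random ordering), E[R] = 2*n_A*n_B/(n_A+n_B) + 1 = 2*6*6/12 + 1 = 7.0000.
        Var[R] = 2*n_A*n_B*(2*n_A*n_B - n_A - n_B) / ((n_A+n_B)^2 * (n_A+n_B-1)) = 4320/1584 = 2.7273.
        SD[R] = 1.6514.
Step 4: Continuity-corrected z = (R - 0.5 - E[R]) / SD[R] = (10 - 0.5 - 7.0000) / 1.6514 = 1.5138.
Step 5: Two-sided p-value via normal approximation = 2*(1 - Phi(|z|)) = 0.130070.
Step 6: alpha = 0.1. fail to reject H0.

R = 10, z = 1.5138, p = 0.130070, fail to reject H0.


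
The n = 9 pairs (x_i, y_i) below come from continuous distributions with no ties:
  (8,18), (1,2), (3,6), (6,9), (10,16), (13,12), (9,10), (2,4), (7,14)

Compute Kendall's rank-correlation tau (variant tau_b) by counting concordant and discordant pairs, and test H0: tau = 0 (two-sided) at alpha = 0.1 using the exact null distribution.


Step 1: Enumerate the 36 unordered pairs (i,j) with i<j and classify each by sign(x_j-x_i) * sign(y_j-y_i).
  (1,2):dx=-7,dy=-16->C; (1,3):dx=-5,dy=-12->C; (1,4):dx=-2,dy=-9->C; (1,5):dx=+2,dy=-2->D
  (1,6):dx=+5,dy=-6->D; (1,7):dx=+1,dy=-8->D; (1,8):dx=-6,dy=-14->C; (1,9):dx=-1,dy=-4->C
  (2,3):dx=+2,dy=+4->C; (2,4):dx=+5,dy=+7->C; (2,5):dx=+9,dy=+14->C; (2,6):dx=+12,dy=+10->C
  (2,7):dx=+8,dy=+8->C; (2,8):dx=+1,dy=+2->C; (2,9):dx=+6,dy=+12->C; (3,4):dx=+3,dy=+3->C
  (3,5):dx=+7,dy=+10->C; (3,6):dx=+10,dy=+6->C; (3,7):dx=+6,dy=+4->C; (3,8):dx=-1,dy=-2->C
  (3,9):dx=+4,dy=+8->C; (4,5):dx=+4,dy=+7->C; (4,6):dx=+7,dy=+3->C; (4,7):dx=+3,dy=+1->C
  (4,8):dx=-4,dy=-5->C; (4,9):dx=+1,dy=+5->C; (5,6):dx=+3,dy=-4->D; (5,7):dx=-1,dy=-6->C
  (5,8):dx=-8,dy=-12->C; (5,9):dx=-3,dy=-2->C; (6,7):dx=-4,dy=-2->C; (6,8):dx=-11,dy=-8->C
  (6,9):dx=-6,dy=+2->D; (7,8):dx=-7,dy=-6->C; (7,9):dx=-2,dy=+4->D; (8,9):dx=+5,dy=+10->C
Step 2: C = 30, D = 6, total pairs = 36.
Step 3: tau = (C - D)/(n(n-1)/2) = (30 - 6)/36 = 0.666667.
Step 4: Exact two-sided p-value (enumerate n! = 362880 permutations of y under H0): p = 0.012665.
Step 5: alpha = 0.1. reject H0.

tau_b = 0.6667 (C=30, D=6), p = 0.012665, reject H0.


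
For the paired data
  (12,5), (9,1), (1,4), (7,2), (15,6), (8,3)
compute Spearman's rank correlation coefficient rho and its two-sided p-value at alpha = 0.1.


Step 1: Rank x and y separately (midranks; no ties here).
rank(x): 12->5, 9->4, 1->1, 7->2, 15->6, 8->3
rank(y): 5->5, 1->1, 4->4, 2->2, 6->6, 3->3
Step 2: d_i = R_x(i) - R_y(i); compute d_i^2.
  (5-5)^2=0, (4-1)^2=9, (1-4)^2=9, (2-2)^2=0, (6-6)^2=0, (3-3)^2=0
sum(d^2) = 18.
Step 3: rho = 1 - 6*18 / (6*(6^2 - 1)) = 1 - 108/210 = 0.485714.
Step 4: Under H0, t = rho * sqrt((n-2)/(1-rho^2)) = 1.1113 ~ t(4).
Step 5: Two-sided p-value from the t-distribution with 4 df = 0.328723.
Step 6: alpha = 0.1. fail to reject H0.

rho = 0.4857, p = 0.328723, fail to reject H0 at alpha = 0.1.


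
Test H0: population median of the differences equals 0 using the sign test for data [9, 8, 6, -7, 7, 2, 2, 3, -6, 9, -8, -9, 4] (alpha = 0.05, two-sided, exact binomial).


Step 1: Discard zero differences. Original n = 13; n_eff = number of nonzero differences = 13.
Nonzero differences (with sign): +9, +8, +6, -7, +7, +2, +2, +3, -6, +9, -8, -9, +4
Step 2: Count signs: positive = 9, negative = 4.
Step 3: Under H0: P(positive) = 0.5, so the number of positives S ~ Bin(13, 0.5).
Step 4: Two-sided exact p-value = sum of Bin(13,0.5) probabilities at or below the observed probability = 0.266846.
Step 5: alpha = 0.05. fail to reject H0.

n_eff = 13, pos = 9, neg = 4, p = 0.266846, fail to reject H0.


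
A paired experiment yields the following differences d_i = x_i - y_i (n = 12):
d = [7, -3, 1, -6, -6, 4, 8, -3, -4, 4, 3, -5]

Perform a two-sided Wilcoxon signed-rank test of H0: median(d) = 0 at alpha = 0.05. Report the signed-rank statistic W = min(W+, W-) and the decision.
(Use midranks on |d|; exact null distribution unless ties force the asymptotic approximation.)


Step 1: Drop any zero differences (none here) and take |d_i|.
|d| = [7, 3, 1, 6, 6, 4, 8, 3, 4, 4, 3, 5]
Step 2: Midrank |d_i| (ties get averaged ranks).
ranks: |7|->11, |3|->3, |1|->1, |6|->9.5, |6|->9.5, |4|->6, |8|->12, |3|->3, |4|->6, |4|->6, |3|->3, |5|->8
Step 3: Attach original signs; sum ranks with positive sign and with negative sign.
W+ = 11 + 1 + 6 + 12 + 6 + 3 = 39
W- = 3 + 9.5 + 9.5 + 3 + 6 + 8 = 39
(Check: W+ + W- = 78 should equal n(n+1)/2 = 78.)
Step 4: Test statistic W = min(W+, W-) = 39.
Step 5: Ties in |d|, so use the tie-corrected normal approximation.
        E[W] = n(n+1)/4 = 12*13/4 = 39.
        Tie groups: |d|=3 (t=3), |d|=4 (t=3), |d|=6 (t=2); sum(t^3 - t) = 54.
        Var[W] = n(n+1)(2n+1)/24 - sum(t^3-t)/48 = 3900/24 - 54/48 = 161.375.
        z = (W - E[W]) / sqrt(Var[W]) = (39 - 39) / 12.7033 = 0.0000.
        Two-sided p = 2*Phi(z) = 1.000000.
Step 6: alpha = 0.05. fail to reject H0.

W+ = 39, W- = 39, W = min = 39, p = 1.000000, fail to reject H0.


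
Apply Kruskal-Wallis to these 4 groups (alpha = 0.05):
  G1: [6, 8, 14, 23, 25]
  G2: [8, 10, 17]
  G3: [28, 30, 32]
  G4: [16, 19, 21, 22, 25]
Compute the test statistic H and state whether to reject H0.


Step 1: Combine all N = 16 observations and assign midranks.
sorted (value, group, rank): (6,G1,1), (8,G1,2.5), (8,G2,2.5), (10,G2,4), (14,G1,5), (16,G4,6), (17,G2,7), (19,G4,8), (21,G4,9), (22,G4,10), (23,G1,11), (25,G1,12.5), (25,G4,12.5), (28,G3,14), (30,G3,15), (32,G3,16)
Step 2: Sum ranks within each group.
R_1 = 32 (n_1 = 5)
R_2 = 13.5 (n_2 = 3)
R_3 = 45 (n_3 = 3)
R_4 = 45.5 (n_4 = 5)
Step 3: H = 12/(N(N+1)) * sum(R_i^2/n_i) - 3(N+1)
     = 12/(16*17) * (32^2/5 + 13.5^2/3 + 45^2/3 + 45.5^2/5) - 3*17
     = 0.044118 * 1354.6 - 51
     = 8.761765.
Step 4: Ties present; correction factor C = 1 - 12/(16^3 - 16) = 0.997059. Corrected H = 8.761765 / 0.997059 = 8.787611.
Step 5: Under H0, H ~ chi^2(3); p-value = 0.032252.
Step 6: alpha = 0.05. reject H0.

H = 8.7876, df = 3, p = 0.032252, reject H0.


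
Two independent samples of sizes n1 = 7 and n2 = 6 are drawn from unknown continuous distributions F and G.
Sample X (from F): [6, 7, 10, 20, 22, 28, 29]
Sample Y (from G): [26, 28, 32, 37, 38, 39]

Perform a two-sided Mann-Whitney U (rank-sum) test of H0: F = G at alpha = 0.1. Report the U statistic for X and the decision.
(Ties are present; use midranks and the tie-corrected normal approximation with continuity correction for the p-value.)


Step 1: Combine and sort all 13 observations; assign midranks.
sorted (value, group): (6,X), (7,X), (10,X), (20,X), (22,X), (26,Y), (28,X), (28,Y), (29,X), (32,Y), (37,Y), (38,Y), (39,Y)
ranks: 6->1, 7->2, 10->3, 20->4, 22->5, 26->6, 28->7.5, 28->7.5, 29->9, 32->10, 37->11, 38->12, 39->13
Step 2: Rank sum for X: R1 = 1 + 2 + 3 + 4 + 5 + 7.5 + 9 = 31.5.
Step 3: U_X = R1 - n1(n1+1)/2 = 31.5 - 7*8/2 = 31.5 - 28 = 3.5.
       U_Y = n1*n2 - U_X = 42 - 3.5 = 38.5.
Step 4: Ties are present, so use the tie-corrected normal approximation (with continuity correction) for the p-value.
Step 5: p-value = 0.015019; compare to alpha = 0.1. reject H0.

U_X = 3.5, p = 0.015019, reject H0 at alpha = 0.1.


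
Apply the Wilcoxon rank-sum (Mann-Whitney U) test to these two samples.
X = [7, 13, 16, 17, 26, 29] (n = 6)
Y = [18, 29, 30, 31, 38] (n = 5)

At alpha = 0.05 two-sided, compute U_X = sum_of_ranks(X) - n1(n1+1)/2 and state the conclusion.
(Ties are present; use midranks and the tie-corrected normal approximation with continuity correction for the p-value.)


Step 1: Combine and sort all 11 observations; assign midranks.
sorted (value, group): (7,X), (13,X), (16,X), (17,X), (18,Y), (26,X), (29,X), (29,Y), (30,Y), (31,Y), (38,Y)
ranks: 7->1, 13->2, 16->3, 17->4, 18->5, 26->6, 29->7.5, 29->7.5, 30->9, 31->10, 38->11
Step 2: Rank sum for X: R1 = 1 + 2 + 3 + 4 + 6 + 7.5 = 23.5.
Step 3: U_X = R1 - n1(n1+1)/2 = 23.5 - 6*7/2 = 23.5 - 21 = 2.5.
       U_Y = n1*n2 - U_X = 30 - 2.5 = 27.5.
Step 4: Ties are present, so use the tie-corrected normal approximation (with continuity correction) for the p-value.
Step 5: p-value = 0.028100; compare to alpha = 0.05. reject H0.

U_X = 2.5, p = 0.028100, reject H0 at alpha = 0.05.


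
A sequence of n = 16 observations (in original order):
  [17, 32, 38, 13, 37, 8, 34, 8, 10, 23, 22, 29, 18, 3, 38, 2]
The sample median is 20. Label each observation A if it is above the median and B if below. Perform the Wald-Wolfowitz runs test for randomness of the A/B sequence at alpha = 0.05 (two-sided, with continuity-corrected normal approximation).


Step 1: Compute median = 20; label A = above, B = below.
Labels in order: BAABABABBAAABBAB  (n_A = 8, n_B = 8)
Step 2: Count runs R = 11.
Step 3: Under H0 (random ordering), E[R] = 2*n_A*n_B/(n_A+n_B) + 1 = 2*8*8/16 + 1 = 9.0000.
        Var[R] = 2*n_A*n_B*(2*n_A*n_B - n_A - n_B) / ((n_A+n_B)^2 * (n_A+n_B-1)) = 14336/3840 = 3.7333.
        SD[R] = 1.9322.
Step 4: Continuity-corrected z = (R - 0.5 - E[R]) / SD[R] = (11 - 0.5 - 9.0000) / 1.9322 = 0.7763.
Step 5: Two-sided p-value via normal approximation = 2*(1 - Phi(|z|)) = 0.437558.
Step 6: alpha = 0.05. fail to reject H0.

R = 11, z = 0.7763, p = 0.437558, fail to reject H0.


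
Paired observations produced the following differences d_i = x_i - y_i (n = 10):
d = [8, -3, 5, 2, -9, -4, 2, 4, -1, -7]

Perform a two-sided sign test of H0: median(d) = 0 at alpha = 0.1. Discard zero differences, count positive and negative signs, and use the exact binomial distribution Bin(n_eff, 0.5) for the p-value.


Step 1: Discard zero differences. Original n = 10; n_eff = number of nonzero differences = 10.
Nonzero differences (with sign): +8, -3, +5, +2, -9, -4, +2, +4, -1, -7
Step 2: Count signs: positive = 5, negative = 5.
Step 3: Under H0: P(positive) = 0.5, so the number of positives S ~ Bin(10, 0.5).
Step 4: Two-sided exact p-value = sum of Bin(10,0.5) probabilities at or below the observed probability = 1.000000.
Step 5: alpha = 0.1. fail to reject H0.

n_eff = 10, pos = 5, neg = 5, p = 1.000000, fail to reject H0.


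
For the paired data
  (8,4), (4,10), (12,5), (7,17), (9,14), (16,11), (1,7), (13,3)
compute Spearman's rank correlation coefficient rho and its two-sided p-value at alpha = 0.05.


Step 1: Rank x and y separately (midranks; no ties here).
rank(x): 8->4, 4->2, 12->6, 7->3, 9->5, 16->8, 1->1, 13->7
rank(y): 4->2, 10->5, 5->3, 17->8, 14->7, 11->6, 7->4, 3->1
Step 2: d_i = R_x(i) - R_y(i); compute d_i^2.
  (4-2)^2=4, (2-5)^2=9, (6-3)^2=9, (3-8)^2=25, (5-7)^2=4, (8-6)^2=4, (1-4)^2=9, (7-1)^2=36
sum(d^2) = 100.
Step 3: rho = 1 - 6*100 / (8*(8^2 - 1)) = 1 - 600/504 = -0.190476.
Step 4: Under H0, t = rho * sqrt((n-2)/(1-rho^2)) = -0.4753 ~ t(6).
Step 5: Two-sided p-value from the t-distribution with 6 df = 0.651401.
Step 6: alpha = 0.05. fail to reject H0.

rho = -0.1905, p = 0.651401, fail to reject H0 at alpha = 0.05.


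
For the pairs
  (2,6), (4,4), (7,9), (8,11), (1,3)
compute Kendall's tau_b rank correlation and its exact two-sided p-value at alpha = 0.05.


Step 1: Enumerate the 10 unordered pairs (i,j) with i<j and classify each by sign(x_j-x_i) * sign(y_j-y_i).
  (1,2):dx=+2,dy=-2->D; (1,3):dx=+5,dy=+3->C; (1,4):dx=+6,dy=+5->C; (1,5):dx=-1,dy=-3->C
  (2,3):dx=+3,dy=+5->C; (2,4):dx=+4,dy=+7->C; (2,5):dx=-3,dy=-1->C; (3,4):dx=+1,dy=+2->C
  (3,5):dx=-6,dy=-6->C; (4,5):dx=-7,dy=-8->C
Step 2: C = 9, D = 1, total pairs = 10.
Step 3: tau = (C - D)/(n(n-1)/2) = (9 - 1)/10 = 0.800000.
Step 4: Exact two-sided p-value (enumerate n! = 120 permutations of y under H0): p = 0.083333.
Step 5: alpha = 0.05. fail to reject H0.

tau_b = 0.8000 (C=9, D=1), p = 0.083333, fail to reject H0.


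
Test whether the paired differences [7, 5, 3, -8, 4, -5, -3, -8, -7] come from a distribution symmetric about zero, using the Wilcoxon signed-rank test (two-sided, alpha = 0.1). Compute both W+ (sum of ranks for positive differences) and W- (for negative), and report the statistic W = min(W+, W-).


Step 1: Drop any zero differences (none here) and take |d_i|.
|d| = [7, 5, 3, 8, 4, 5, 3, 8, 7]
Step 2: Midrank |d_i| (ties get averaged ranks).
ranks: |7|->6.5, |5|->4.5, |3|->1.5, |8|->8.5, |4|->3, |5|->4.5, |3|->1.5, |8|->8.5, |7|->6.5
Step 3: Attach original signs; sum ranks with positive sign and with negative sign.
W+ = 6.5 + 4.5 + 1.5 + 3 = 15.5
W- = 8.5 + 4.5 + 1.5 + 8.5 + 6.5 = 29.5
(Check: W+ + W- = 45 should equal n(n+1)/2 = 45.)
Step 4: Test statistic W = min(W+, W-) = 15.5.
Step 5: Ties in |d|, so use the tie-corrected normal approximation.
        E[W] = n(n+1)/4 = 9*10/4 = 22.5.
        Tie groups: |d|=3 (t=2), |d|=5 (t=2), |d|=7 (t=2), |d|=8 (t=2); sum(t^3 - t) = 24.
        Var[W] = n(n+1)(2n+1)/24 - sum(t^3-t)/48 = 1710/24 - 24/48 = 70.75.
        z = (W - E[W]) / sqrt(Var[W]) = (15.5 - 22.5) / 8.4113 = -0.8322.
        Two-sided p = 2*Phi(z) = 0.405288.
Step 6: alpha = 0.1. fail to reject H0.

W+ = 15.5, W- = 29.5, W = min = 15.5, p = 0.405288, fail to reject H0.


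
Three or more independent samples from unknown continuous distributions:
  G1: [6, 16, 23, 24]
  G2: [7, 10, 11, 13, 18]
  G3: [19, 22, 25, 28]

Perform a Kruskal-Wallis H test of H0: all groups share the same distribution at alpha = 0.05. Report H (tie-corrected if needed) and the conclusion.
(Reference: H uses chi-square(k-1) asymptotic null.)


Step 1: Combine all N = 13 observations and assign midranks.
sorted (value, group, rank): (6,G1,1), (7,G2,2), (10,G2,3), (11,G2,4), (13,G2,5), (16,G1,6), (18,G2,7), (19,G3,8), (22,G3,9), (23,G1,10), (24,G1,11), (25,G3,12), (28,G3,13)
Step 2: Sum ranks within each group.
R_1 = 28 (n_1 = 4)
R_2 = 21 (n_2 = 5)
R_3 = 42 (n_3 = 4)
Step 3: H = 12/(N(N+1)) * sum(R_i^2/n_i) - 3(N+1)
     = 12/(13*14) * (28^2/4 + 21^2/5 + 42^2/4) - 3*14
     = 0.065934 * 725.2 - 42
     = 5.815385.
Step 4: No ties, so H is used without correction.
Step 5: Under H0, H ~ chi^2(2); p-value = 0.054602.
Step 6: alpha = 0.05. fail to reject H0.

H = 5.8154, df = 2, p = 0.054602, fail to reject H0.


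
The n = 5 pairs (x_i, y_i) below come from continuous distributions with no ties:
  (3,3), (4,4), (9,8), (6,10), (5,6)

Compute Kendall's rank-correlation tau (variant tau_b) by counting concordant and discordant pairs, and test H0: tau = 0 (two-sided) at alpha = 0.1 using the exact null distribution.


Step 1: Enumerate the 10 unordered pairs (i,j) with i<j and classify each by sign(x_j-x_i) * sign(y_j-y_i).
  (1,2):dx=+1,dy=+1->C; (1,3):dx=+6,dy=+5->C; (1,4):dx=+3,dy=+7->C; (1,5):dx=+2,dy=+3->C
  (2,3):dx=+5,dy=+4->C; (2,4):dx=+2,dy=+6->C; (2,5):dx=+1,dy=+2->C; (3,4):dx=-3,dy=+2->D
  (3,5):dx=-4,dy=-2->C; (4,5):dx=-1,dy=-4->C
Step 2: C = 9, D = 1, total pairs = 10.
Step 3: tau = (C - D)/(n(n-1)/2) = (9 - 1)/10 = 0.800000.
Step 4: Exact two-sided p-value (enumerate n! = 120 permutations of y under H0): p = 0.083333.
Step 5: alpha = 0.1. reject H0.

tau_b = 0.8000 (C=9, D=1), p = 0.083333, reject H0.


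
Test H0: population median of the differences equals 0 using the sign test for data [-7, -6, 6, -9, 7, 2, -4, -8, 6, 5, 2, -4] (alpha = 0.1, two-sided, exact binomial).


Step 1: Discard zero differences. Original n = 12; n_eff = number of nonzero differences = 12.
Nonzero differences (with sign): -7, -6, +6, -9, +7, +2, -4, -8, +6, +5, +2, -4
Step 2: Count signs: positive = 6, negative = 6.
Step 3: Under H0: P(positive) = 0.5, so the number of positives S ~ Bin(12, 0.5).
Step 4: Two-sided exact p-value = sum of Bin(12,0.5) probabilities at or below the observed probability = 1.000000.
Step 5: alpha = 0.1. fail to reject H0.

n_eff = 12, pos = 6, neg = 6, p = 1.000000, fail to reject H0.


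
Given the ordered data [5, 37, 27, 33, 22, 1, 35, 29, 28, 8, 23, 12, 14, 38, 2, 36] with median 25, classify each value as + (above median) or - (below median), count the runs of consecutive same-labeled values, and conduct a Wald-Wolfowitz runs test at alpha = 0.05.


Step 1: Compute median = 25; label A = above, B = below.
Labels in order: BAAABBAAABBBBABA  (n_A = 8, n_B = 8)
Step 2: Count runs R = 8.
Step 3: Under H0 (random ordering), E[R] = 2*n_A*n_B/(n_A+n_B) + 1 = 2*8*8/16 + 1 = 9.0000.
        Var[R] = 2*n_A*n_B*(2*n_A*n_B - n_A - n_B) / ((n_A+n_B)^2 * (n_A+n_B-1)) = 14336/3840 = 3.7333.
        SD[R] = 1.9322.
Step 4: Continuity-corrected z = (R + 0.5 - E[R]) / SD[R] = (8 + 0.5 - 9.0000) / 1.9322 = -0.2588.
Step 5: Two-sided p-value via normal approximation = 2*(1 - Phi(|z|)) = 0.795809.
Step 6: alpha = 0.05. fail to reject H0.

R = 8, z = -0.2588, p = 0.795809, fail to reject H0.


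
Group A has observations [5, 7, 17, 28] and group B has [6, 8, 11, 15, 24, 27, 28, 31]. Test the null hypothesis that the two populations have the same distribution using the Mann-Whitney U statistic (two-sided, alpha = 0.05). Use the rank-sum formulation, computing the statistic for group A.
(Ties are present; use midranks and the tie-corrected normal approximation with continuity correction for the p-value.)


Step 1: Combine and sort all 12 observations; assign midranks.
sorted (value, group): (5,X), (6,Y), (7,X), (8,Y), (11,Y), (15,Y), (17,X), (24,Y), (27,Y), (28,X), (28,Y), (31,Y)
ranks: 5->1, 6->2, 7->3, 8->4, 11->5, 15->6, 17->7, 24->8, 27->9, 28->10.5, 28->10.5, 31->12
Step 2: Rank sum for X: R1 = 1 + 3 + 7 + 10.5 = 21.5.
Step 3: U_X = R1 - n1(n1+1)/2 = 21.5 - 4*5/2 = 21.5 - 10 = 11.5.
       U_Y = n1*n2 - U_X = 32 - 11.5 = 20.5.
Step 4: Ties are present, so use the tie-corrected normal approximation (with continuity correction) for the p-value.
Step 5: p-value = 0.496152; compare to alpha = 0.05. fail to reject H0.

U_X = 11.5, p = 0.496152, fail to reject H0 at alpha = 0.05.


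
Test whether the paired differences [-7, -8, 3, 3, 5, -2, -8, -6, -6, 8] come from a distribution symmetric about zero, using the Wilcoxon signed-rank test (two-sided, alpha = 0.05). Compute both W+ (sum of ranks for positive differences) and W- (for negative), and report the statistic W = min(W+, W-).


Step 1: Drop any zero differences (none here) and take |d_i|.
|d| = [7, 8, 3, 3, 5, 2, 8, 6, 6, 8]
Step 2: Midrank |d_i| (ties get averaged ranks).
ranks: |7|->7, |8|->9, |3|->2.5, |3|->2.5, |5|->4, |2|->1, |8|->9, |6|->5.5, |6|->5.5, |8|->9
Step 3: Attach original signs; sum ranks with positive sign and with negative sign.
W+ = 2.5 + 2.5 + 4 + 9 = 18
W- = 7 + 9 + 1 + 9 + 5.5 + 5.5 = 37
(Check: W+ + W- = 55 should equal n(n+1)/2 = 55.)
Step 4: Test statistic W = min(W+, W-) = 18.
Step 5: Ties in |d|, so use the tie-corrected normal approximation.
        E[W] = n(n+1)/4 = 10*11/4 = 27.5.
        Tie groups: |d|=3 (t=2), |d|=6 (t=2), |d|=8 (t=3); sum(t^3 - t) = 36.
        Var[W] = n(n+1)(2n+1)/24 - sum(t^3-t)/48 = 2310/24 - 36/48 = 95.5.
        z = (W - E[W]) / sqrt(Var[W]) = (18 - 27.5) / 9.7724 = -0.9721.
        Two-sided p = 2*Phi(z) = 0.330989.
Step 6: alpha = 0.05. fail to reject H0.

W+ = 18, W- = 37, W = min = 18, p = 0.330989, fail to reject H0.


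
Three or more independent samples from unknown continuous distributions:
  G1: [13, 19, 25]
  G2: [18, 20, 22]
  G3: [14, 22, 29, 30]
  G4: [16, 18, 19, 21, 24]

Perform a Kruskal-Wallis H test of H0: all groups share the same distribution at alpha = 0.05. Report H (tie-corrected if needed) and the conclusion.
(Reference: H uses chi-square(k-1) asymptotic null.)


Step 1: Combine all N = 15 observations and assign midranks.
sorted (value, group, rank): (13,G1,1), (14,G3,2), (16,G4,3), (18,G2,4.5), (18,G4,4.5), (19,G1,6.5), (19,G4,6.5), (20,G2,8), (21,G4,9), (22,G2,10.5), (22,G3,10.5), (24,G4,12), (25,G1,13), (29,G3,14), (30,G3,15)
Step 2: Sum ranks within each group.
R_1 = 20.5 (n_1 = 3)
R_2 = 23 (n_2 = 3)
R_3 = 41.5 (n_3 = 4)
R_4 = 35 (n_4 = 5)
Step 3: H = 12/(N(N+1)) * sum(R_i^2/n_i) - 3(N+1)
     = 12/(15*16) * (20.5^2/3 + 23^2/3 + 41.5^2/4 + 35^2/5) - 3*16
     = 0.050000 * 991.979 - 48
     = 1.598958.
Step 4: Ties present; correction factor C = 1 - 18/(15^3 - 15) = 0.994643. Corrected H = 1.598958 / 0.994643 = 1.607570.
Step 5: Under H0, H ~ chi^2(3); p-value = 0.657675.
Step 6: alpha = 0.05. fail to reject H0.

H = 1.6076, df = 3, p = 0.657675, fail to reject H0.


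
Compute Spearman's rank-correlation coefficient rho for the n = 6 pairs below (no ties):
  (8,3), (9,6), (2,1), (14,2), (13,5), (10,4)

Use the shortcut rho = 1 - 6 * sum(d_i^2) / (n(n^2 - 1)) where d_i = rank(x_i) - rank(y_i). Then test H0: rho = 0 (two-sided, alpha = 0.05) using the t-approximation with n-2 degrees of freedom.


Step 1: Rank x and y separately (midranks; no ties here).
rank(x): 8->2, 9->3, 2->1, 14->6, 13->5, 10->4
rank(y): 3->3, 6->6, 1->1, 2->2, 5->5, 4->4
Step 2: d_i = R_x(i) - R_y(i); compute d_i^2.
  (2-3)^2=1, (3-6)^2=9, (1-1)^2=0, (6-2)^2=16, (5-5)^2=0, (4-4)^2=0
sum(d^2) = 26.
Step 3: rho = 1 - 6*26 / (6*(6^2 - 1)) = 1 - 156/210 = 0.257143.
Step 4: Under H0, t = rho * sqrt((n-2)/(1-rho^2)) = 0.5322 ~ t(4).
Step 5: Two-sided p-value from the t-distribution with 4 df = 0.622787.
Step 6: alpha = 0.05. fail to reject H0.

rho = 0.2571, p = 0.622787, fail to reject H0 at alpha = 0.05.


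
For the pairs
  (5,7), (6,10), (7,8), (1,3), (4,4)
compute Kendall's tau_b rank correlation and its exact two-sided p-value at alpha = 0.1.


Step 1: Enumerate the 10 unordered pairs (i,j) with i<j and classify each by sign(x_j-x_i) * sign(y_j-y_i).
  (1,2):dx=+1,dy=+3->C; (1,3):dx=+2,dy=+1->C; (1,4):dx=-4,dy=-4->C; (1,5):dx=-1,dy=-3->C
  (2,3):dx=+1,dy=-2->D; (2,4):dx=-5,dy=-7->C; (2,5):dx=-2,dy=-6->C; (3,4):dx=-6,dy=-5->C
  (3,5):dx=-3,dy=-4->C; (4,5):dx=+3,dy=+1->C
Step 2: C = 9, D = 1, total pairs = 10.
Step 3: tau = (C - D)/(n(n-1)/2) = (9 - 1)/10 = 0.800000.
Step 4: Exact two-sided p-value (enumerate n! = 120 permutations of y under H0): p = 0.083333.
Step 5: alpha = 0.1. reject H0.

tau_b = 0.8000 (C=9, D=1), p = 0.083333, reject H0.


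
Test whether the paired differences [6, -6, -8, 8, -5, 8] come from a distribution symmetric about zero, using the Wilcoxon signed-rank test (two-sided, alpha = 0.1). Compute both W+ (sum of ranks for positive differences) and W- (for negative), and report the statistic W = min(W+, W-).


Step 1: Drop any zero differences (none here) and take |d_i|.
|d| = [6, 6, 8, 8, 5, 8]
Step 2: Midrank |d_i| (ties get averaged ranks).
ranks: |6|->2.5, |6|->2.5, |8|->5, |8|->5, |5|->1, |8|->5
Step 3: Attach original signs; sum ranks with positive sign and with negative sign.
W+ = 2.5 + 5 + 5 = 12.5
W- = 2.5 + 5 + 1 = 8.5
(Check: W+ + W- = 21 should equal n(n+1)/2 = 21.)
Step 4: Test statistic W = min(W+, W-) = 8.5.
Step 5: Ties in |d|, so use the tie-corrected normal approximation.
        E[W] = n(n+1)/4 = 6*7/4 = 10.5.
        Tie groups: |d|=6 (t=2), |d|=8 (t=3); sum(t^3 - t) = 30.
        Var[W] = n(n+1)(2n+1)/24 - sum(t^3-t)/48 = 546/24 - 30/48 = 22.125.
        z = (W - E[W]) / sqrt(Var[W]) = (8.5 - 10.5) / 4.7037 = -0.4252.
        Two-sided p = 2*Phi(z) = 0.670694.
Step 6: alpha = 0.1. fail to reject H0.

W+ = 12.5, W- = 8.5, W = min = 8.5, p = 0.670694, fail to reject H0.


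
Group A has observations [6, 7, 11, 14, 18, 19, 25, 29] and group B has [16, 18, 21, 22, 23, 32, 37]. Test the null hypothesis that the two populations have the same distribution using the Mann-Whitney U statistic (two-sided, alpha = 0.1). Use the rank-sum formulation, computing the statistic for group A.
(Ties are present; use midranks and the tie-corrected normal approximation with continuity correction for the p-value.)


Step 1: Combine and sort all 15 observations; assign midranks.
sorted (value, group): (6,X), (7,X), (11,X), (14,X), (16,Y), (18,X), (18,Y), (19,X), (21,Y), (22,Y), (23,Y), (25,X), (29,X), (32,Y), (37,Y)
ranks: 6->1, 7->2, 11->3, 14->4, 16->5, 18->6.5, 18->6.5, 19->8, 21->9, 22->10, 23->11, 25->12, 29->13, 32->14, 37->15
Step 2: Rank sum for X: R1 = 1 + 2 + 3 + 4 + 6.5 + 8 + 12 + 13 = 49.5.
Step 3: U_X = R1 - n1(n1+1)/2 = 49.5 - 8*9/2 = 49.5 - 36 = 13.5.
       U_Y = n1*n2 - U_X = 56 - 13.5 = 42.5.
Step 4: Ties are present, so use the tie-corrected normal approximation (with continuity correction) for the p-value.
Step 5: p-value = 0.104882; compare to alpha = 0.1. fail to reject H0.

U_X = 13.5, p = 0.104882, fail to reject H0 at alpha = 0.1.


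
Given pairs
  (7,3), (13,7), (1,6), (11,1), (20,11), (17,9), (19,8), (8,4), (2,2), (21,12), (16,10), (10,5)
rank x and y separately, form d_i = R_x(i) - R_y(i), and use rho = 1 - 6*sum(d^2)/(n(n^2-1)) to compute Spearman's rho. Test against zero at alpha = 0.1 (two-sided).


Step 1: Rank x and y separately (midranks; no ties here).
rank(x): 7->3, 13->7, 1->1, 11->6, 20->11, 17->9, 19->10, 8->4, 2->2, 21->12, 16->8, 10->5
rank(y): 3->3, 7->7, 6->6, 1->1, 11->11, 9->9, 8->8, 4->4, 2->2, 12->12, 10->10, 5->5
Step 2: d_i = R_x(i) - R_y(i); compute d_i^2.
  (3-3)^2=0, (7-7)^2=0, (1-6)^2=25, (6-1)^2=25, (11-11)^2=0, (9-9)^2=0, (10-8)^2=4, (4-4)^2=0, (2-2)^2=0, (12-12)^2=0, (8-10)^2=4, (5-5)^2=0
sum(d^2) = 58.
Step 3: rho = 1 - 6*58 / (12*(12^2 - 1)) = 1 - 348/1716 = 0.797203.
Step 4: Under H0, t = rho * sqrt((n-2)/(1-rho^2)) = 4.1758 ~ t(10).
Step 5: Two-sided p-value from the t-distribution with 10 df = 0.001900.
Step 6: alpha = 0.1. reject H0.

rho = 0.7972, p = 0.001900, reject H0 at alpha = 0.1.


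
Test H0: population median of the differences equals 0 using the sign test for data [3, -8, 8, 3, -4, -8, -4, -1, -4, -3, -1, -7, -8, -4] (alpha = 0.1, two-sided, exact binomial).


Step 1: Discard zero differences. Original n = 14; n_eff = number of nonzero differences = 14.
Nonzero differences (with sign): +3, -8, +8, +3, -4, -8, -4, -1, -4, -3, -1, -7, -8, -4
Step 2: Count signs: positive = 3, negative = 11.
Step 3: Under H0: P(positive) = 0.5, so the number of positives S ~ Bin(14, 0.5).
Step 4: Two-sided exact p-value = sum of Bin(14,0.5) probabilities at or below the observed probability = 0.057373.
Step 5: alpha = 0.1. reject H0.

n_eff = 14, pos = 3, neg = 11, p = 0.057373, reject H0.


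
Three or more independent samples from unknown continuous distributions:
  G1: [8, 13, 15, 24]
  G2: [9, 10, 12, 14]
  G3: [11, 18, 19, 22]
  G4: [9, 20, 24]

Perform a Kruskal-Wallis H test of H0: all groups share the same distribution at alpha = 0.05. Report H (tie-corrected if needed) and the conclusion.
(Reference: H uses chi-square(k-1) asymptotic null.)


Step 1: Combine all N = 15 observations and assign midranks.
sorted (value, group, rank): (8,G1,1), (9,G2,2.5), (9,G4,2.5), (10,G2,4), (11,G3,5), (12,G2,6), (13,G1,7), (14,G2,8), (15,G1,9), (18,G3,10), (19,G3,11), (20,G4,12), (22,G3,13), (24,G1,14.5), (24,G4,14.5)
Step 2: Sum ranks within each group.
R_1 = 31.5 (n_1 = 4)
R_2 = 20.5 (n_2 = 4)
R_3 = 39 (n_3 = 4)
R_4 = 29 (n_4 = 3)
Step 3: H = 12/(N(N+1)) * sum(R_i^2/n_i) - 3(N+1)
     = 12/(15*16) * (31.5^2/4 + 20.5^2/4 + 39^2/4 + 29^2/3) - 3*16
     = 0.050000 * 1013.71 - 48
     = 2.685417.
Step 4: Ties present; correction factor C = 1 - 12/(15^3 - 15) = 0.996429. Corrected H = 2.685417 / 0.996429 = 2.695042.
Step 5: Under H0, H ~ chi^2(3); p-value = 0.441071.
Step 6: alpha = 0.05. fail to reject H0.

H = 2.6950, df = 3, p = 0.441071, fail to reject H0.


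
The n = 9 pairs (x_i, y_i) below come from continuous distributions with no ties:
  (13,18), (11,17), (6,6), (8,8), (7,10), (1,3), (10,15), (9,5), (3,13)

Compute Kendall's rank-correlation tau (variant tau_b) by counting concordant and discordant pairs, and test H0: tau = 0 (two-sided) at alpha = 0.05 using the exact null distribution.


Step 1: Enumerate the 36 unordered pairs (i,j) with i<j and classify each by sign(x_j-x_i) * sign(y_j-y_i).
  (1,2):dx=-2,dy=-1->C; (1,3):dx=-7,dy=-12->C; (1,4):dx=-5,dy=-10->C; (1,5):dx=-6,dy=-8->C
  (1,6):dx=-12,dy=-15->C; (1,7):dx=-3,dy=-3->C; (1,8):dx=-4,dy=-13->C; (1,9):dx=-10,dy=-5->C
  (2,3):dx=-5,dy=-11->C; (2,4):dx=-3,dy=-9->C; (2,5):dx=-4,dy=-7->C; (2,6):dx=-10,dy=-14->C
  (2,7):dx=-1,dy=-2->C; (2,8):dx=-2,dy=-12->C; (2,9):dx=-8,dy=-4->C; (3,4):dx=+2,dy=+2->C
  (3,5):dx=+1,dy=+4->C; (3,6):dx=-5,dy=-3->C; (3,7):dx=+4,dy=+9->C; (3,8):dx=+3,dy=-1->D
  (3,9):dx=-3,dy=+7->D; (4,5):dx=-1,dy=+2->D; (4,6):dx=-7,dy=-5->C; (4,7):dx=+2,dy=+7->C
  (4,8):dx=+1,dy=-3->D; (4,9):dx=-5,dy=+5->D; (5,6):dx=-6,dy=-7->C; (5,7):dx=+3,dy=+5->C
  (5,8):dx=+2,dy=-5->D; (5,9):dx=-4,dy=+3->D; (6,7):dx=+9,dy=+12->C; (6,8):dx=+8,dy=+2->C
  (6,9):dx=+2,dy=+10->C; (7,8):dx=-1,dy=-10->C; (7,9):dx=-7,dy=-2->C; (8,9):dx=-6,dy=+8->D
Step 2: C = 28, D = 8, total pairs = 36.
Step 3: tau = (C - D)/(n(n-1)/2) = (28 - 8)/36 = 0.555556.
Step 4: Exact two-sided p-value (enumerate n! = 362880 permutations of y under H0): p = 0.044615.
Step 5: alpha = 0.05. reject H0.

tau_b = 0.5556 (C=28, D=8), p = 0.044615, reject H0.


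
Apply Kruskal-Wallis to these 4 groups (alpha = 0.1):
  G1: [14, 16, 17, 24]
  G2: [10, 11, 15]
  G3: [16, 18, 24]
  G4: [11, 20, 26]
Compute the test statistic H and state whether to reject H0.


Step 1: Combine all N = 13 observations and assign midranks.
sorted (value, group, rank): (10,G2,1), (11,G2,2.5), (11,G4,2.5), (14,G1,4), (15,G2,5), (16,G1,6.5), (16,G3,6.5), (17,G1,8), (18,G3,9), (20,G4,10), (24,G1,11.5), (24,G3,11.5), (26,G4,13)
Step 2: Sum ranks within each group.
R_1 = 30 (n_1 = 4)
R_2 = 8.5 (n_2 = 3)
R_3 = 27 (n_3 = 3)
R_4 = 25.5 (n_4 = 3)
Step 3: H = 12/(N(N+1)) * sum(R_i^2/n_i) - 3(N+1)
     = 12/(13*14) * (30^2/4 + 8.5^2/3 + 27^2/3 + 25.5^2/3) - 3*14
     = 0.065934 * 708.833 - 42
     = 4.736264.
Step 4: Ties present; correction factor C = 1 - 18/(13^3 - 13) = 0.991758. Corrected H = 4.736264 / 0.991758 = 4.775623.
Step 5: Under H0, H ~ chi^2(3); p-value = 0.188984.
Step 6: alpha = 0.1. fail to reject H0.

H = 4.7756, df = 3, p = 0.188984, fail to reject H0.
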